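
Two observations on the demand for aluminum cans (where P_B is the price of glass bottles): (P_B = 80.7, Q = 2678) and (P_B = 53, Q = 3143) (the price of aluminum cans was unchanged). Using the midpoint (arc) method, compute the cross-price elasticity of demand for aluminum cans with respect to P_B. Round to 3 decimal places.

-0.386

ΔQ_A = 3143 − 2678 = 465; ΔP_B = 53 − 80.7 = -27.7.
Midpoints: Q̄_A = 2910.5, P̄_B = 66.85.
ε = (ΔQ_A/Q̄_A)/(ΔP_B/P̄_B) = (465/2910.5)/(-27.7/66.85) ≈ -0.386.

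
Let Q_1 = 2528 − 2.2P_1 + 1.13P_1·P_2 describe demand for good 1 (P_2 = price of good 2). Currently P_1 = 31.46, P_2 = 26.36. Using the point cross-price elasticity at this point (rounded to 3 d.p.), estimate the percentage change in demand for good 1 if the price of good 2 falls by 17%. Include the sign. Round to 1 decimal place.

-4.7%

At P_1 = 31.46, P_2 = 26.36: Q_1 = 3395.881.
∂Q_1/∂P_2 = 1.13P_1 = 35.5498.
ε = (∂Q_1/∂P_2)(P_2/Q_1) = 35.5498 × 26.36/3395.881 ≈ 0.276.
%ΔQ_1 ≈ ε × %ΔP_2 = 0.276 × (-17%) = -4.7%.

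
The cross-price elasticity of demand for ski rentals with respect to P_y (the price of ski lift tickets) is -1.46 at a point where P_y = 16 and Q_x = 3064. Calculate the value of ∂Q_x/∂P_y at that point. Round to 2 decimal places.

ε = (∂Q_x/∂P_y)·(P_y/Q_x) ⇒ ∂Q_x/∂P_y = ε·Q_x/P_y = -1.46 × 3064/16 ≈ -279.59.

-279.59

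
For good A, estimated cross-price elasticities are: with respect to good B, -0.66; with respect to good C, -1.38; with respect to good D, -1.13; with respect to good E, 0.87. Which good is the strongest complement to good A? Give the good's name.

good C

Complements have ε < 0. The most negative value is -1.38 (good C).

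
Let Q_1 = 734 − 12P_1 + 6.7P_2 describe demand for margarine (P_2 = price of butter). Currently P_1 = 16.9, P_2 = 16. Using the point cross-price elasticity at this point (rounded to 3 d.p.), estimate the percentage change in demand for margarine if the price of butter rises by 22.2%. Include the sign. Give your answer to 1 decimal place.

At P_1 = 16.9, P_2 = 16: Q_1 = 638.4.
∂Q_1/∂P_2 = 6.7.
ε = (∂Q_1/∂P_2)(P_2/Q_1) = 6.7000 × 16/638.4 ≈ 0.168.
%ΔQ_1 ≈ ε × %ΔP_2 = 0.168 × (22.2%) = 3.7%.

3.7%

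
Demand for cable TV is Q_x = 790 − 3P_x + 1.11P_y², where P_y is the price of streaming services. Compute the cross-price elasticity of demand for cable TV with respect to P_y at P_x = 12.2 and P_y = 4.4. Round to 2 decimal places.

0.06

At P_x = 12.2 and P_y = 4.4: Q_x = 774.890.
∂Q_x/∂P_y = 2.22P_y = 2.22(4.4) = 9.7680.
ε = (∂Q_x/∂P_y)(P_y/Q_x) = 9.7680 × (4.4/774.890) ≈ 0.06.
ε > 0: substitutes.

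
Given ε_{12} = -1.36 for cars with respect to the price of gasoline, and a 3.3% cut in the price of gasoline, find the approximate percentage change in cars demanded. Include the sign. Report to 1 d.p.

%ΔQ ≈ ε × %ΔP of gasoline = -1.36 × (-3.3%) = 4.5%.
Demand for cars rises by about 4.5%.

4.5%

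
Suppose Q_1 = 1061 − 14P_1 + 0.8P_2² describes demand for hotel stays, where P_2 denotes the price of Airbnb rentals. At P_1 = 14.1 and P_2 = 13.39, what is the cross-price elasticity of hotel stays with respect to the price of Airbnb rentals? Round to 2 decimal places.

At P_1 = 14.1 and P_2 = 13.39: Q_1 = 1007.034.
∂Q_1/∂P_2 = 1.6P_2 = 1.6(13.39) = 21.4240.
ε = (∂Q_1/∂P_2)(P_2/Q_1) = 21.4240 × (13.39/1007.034) ≈ 0.28.

0.28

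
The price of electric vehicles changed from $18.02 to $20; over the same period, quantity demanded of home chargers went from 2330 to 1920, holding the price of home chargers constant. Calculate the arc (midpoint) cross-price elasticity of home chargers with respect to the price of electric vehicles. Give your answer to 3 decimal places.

-1.852

ΔQ_A = 1920 − 2330 = -410; ΔP_B = 20 − 18.02 = 1.98.
Midpoints: Q̄_A = 2125.0, P̄_B = 19.01.
ε = (ΔQ_A/Q̄_A)/(ΔP_B/P̄_B) = (-410/2125.0)/(1.98/19.01) ≈ -1.852.
ε < 0: home chargers and electric vehicles are complements.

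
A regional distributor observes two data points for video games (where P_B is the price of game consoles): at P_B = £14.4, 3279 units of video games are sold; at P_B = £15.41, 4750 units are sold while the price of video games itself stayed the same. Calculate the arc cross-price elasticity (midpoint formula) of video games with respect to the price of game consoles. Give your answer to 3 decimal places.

5.407

ΔQ_A = 4750 − 3279 = 1471; ΔP_B = 15.41 − 14.4 = 1.01.
Midpoints: Q̄_A = 4014.5, P̄_B = 14.91.
ε = (ΔQ_A/Q̄_A)/(ΔP_B/P̄_B) = (1471/4014.5)/(1.01/14.91) ≈ 5.407.
ε > 0: video games and game consoles are substitutes.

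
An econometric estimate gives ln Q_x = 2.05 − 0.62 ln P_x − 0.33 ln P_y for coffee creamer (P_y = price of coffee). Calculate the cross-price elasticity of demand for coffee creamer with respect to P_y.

In a log-linear (constant-elasticity) demand function, the coefficient on ln P_y is the cross-price elasticity.
ε = -0.33. Negative, so coffee creamer and coffee are complements.

-0.33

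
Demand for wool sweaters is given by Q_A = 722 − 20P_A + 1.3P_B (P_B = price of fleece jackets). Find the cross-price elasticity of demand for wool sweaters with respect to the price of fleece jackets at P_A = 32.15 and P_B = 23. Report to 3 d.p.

At P_A = 32.15 and P_B = 23: Q_A = 108.9.
∂Q_A/∂P_B = 1.3.
ε = (∂Q_A/∂P_B)(P_B/Q_A) = 1.3 × (23/108.9) ≈ 0.275.

0.275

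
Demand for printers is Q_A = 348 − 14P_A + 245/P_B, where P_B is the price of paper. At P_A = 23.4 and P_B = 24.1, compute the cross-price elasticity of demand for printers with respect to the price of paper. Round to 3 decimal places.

At P_A = 23.4 and P_B = 24.1: Q_A = 30.566.
∂Q_A/∂P_B = −245/P_B² = -0.4218.
ε = (∂Q_A/∂P_B)(P_B/Q_A) = -0.4218 × (24.1/30.566) ≈ -0.333.
ε < 0: complements.

-0.333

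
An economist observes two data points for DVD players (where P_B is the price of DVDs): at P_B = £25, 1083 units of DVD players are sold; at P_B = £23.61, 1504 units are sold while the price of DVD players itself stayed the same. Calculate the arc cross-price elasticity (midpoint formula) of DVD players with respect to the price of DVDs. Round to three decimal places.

-5.691

ΔQ_A = 1504 − 1083 = 421; ΔP_B = 23.61 − 25 = -1.39.
Midpoints: Q̄_A = 1293.5, P̄_B = 24.30.
ε = (ΔQ_A/Q̄_A)/(ΔP_B/P̄_B) = (421/1293.5)/(-1.39/24.30) ≈ -5.691.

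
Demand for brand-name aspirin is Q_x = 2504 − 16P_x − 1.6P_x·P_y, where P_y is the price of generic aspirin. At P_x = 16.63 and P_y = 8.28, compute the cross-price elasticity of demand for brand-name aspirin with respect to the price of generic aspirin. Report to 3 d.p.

At P_x = 16.63 and P_y = 8.28: Q_x = 2017.606.
∂Q_x/∂P_y = -1.6P_x = -1.6(16.63) = -26.6080.
ε = (∂Q_x/∂P_y)(P_y/Q_x) = -26.6080 × (8.28/2017.606) ≈ -0.109.
ε < 0: complements.

-0.109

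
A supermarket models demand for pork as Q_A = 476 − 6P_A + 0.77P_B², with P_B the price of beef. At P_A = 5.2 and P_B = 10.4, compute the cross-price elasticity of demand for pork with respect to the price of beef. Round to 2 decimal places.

At P_A = 5.2 and P_B = 10.4: Q_A = 528.083.
∂Q_A/∂P_B = 1.54P_B = 1.54(10.4) = 16.0160.
ε = (∂Q_A/∂P_B)(P_B/Q_A) = 16.0160 × (10.4/528.083) ≈ 0.32.
ε > 0: substitutes.

0.32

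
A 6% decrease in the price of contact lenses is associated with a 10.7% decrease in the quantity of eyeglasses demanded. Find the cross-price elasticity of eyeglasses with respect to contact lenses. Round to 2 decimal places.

1.78

ε = (%ΔQ of eyeglasses) / (%ΔP of contact lenses) = (-10.7%) / (-6%) ≈ 1.78.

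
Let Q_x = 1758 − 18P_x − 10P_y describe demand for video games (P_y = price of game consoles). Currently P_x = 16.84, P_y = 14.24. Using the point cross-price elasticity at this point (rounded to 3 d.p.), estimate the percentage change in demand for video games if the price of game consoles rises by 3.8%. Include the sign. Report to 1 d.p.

At P_x = 16.84, P_y = 14.24: Q_x = 1312.48.
∂Q_x/∂P_y = -10.
ε = (∂Q_x/∂P_y)(P_y/Q_x) = -10.0000 × 14.24/1312.48 ≈ -0.108.
%ΔQ_x ≈ ε × %ΔP_y = -0.108 × (3.8%) = -0.4%.

-0.4%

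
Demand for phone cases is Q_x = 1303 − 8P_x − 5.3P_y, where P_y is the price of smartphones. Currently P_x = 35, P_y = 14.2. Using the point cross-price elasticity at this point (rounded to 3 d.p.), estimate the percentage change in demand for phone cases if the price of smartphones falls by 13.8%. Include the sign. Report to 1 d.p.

At P_x = 35, P_y = 14.2: Q_x = 947.74.
∂Q_x/∂P_y = -5.3.
ε = (∂Q_x/∂P_y)(P_y/Q_x) = -5.3000 × 14.2/947.74 ≈ -0.079.
%ΔQ_x ≈ ε × %ΔP_y = -0.079 × (-13.8%) = 1.1%.

1.1%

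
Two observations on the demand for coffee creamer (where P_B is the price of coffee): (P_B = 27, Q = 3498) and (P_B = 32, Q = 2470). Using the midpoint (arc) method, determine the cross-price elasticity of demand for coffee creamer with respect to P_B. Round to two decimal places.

ΔQ_A = 2470 − 3498 = -1028; ΔP_B = 32 − 27 = 5.
Midpoints: Q̄_A = 2984.0, P̄_B = 29.50.
ε = (ΔQ_A/Q̄_A)/(ΔP_B/P̄_B) = (-1028/2984.0)/(5/29.50) ≈ -2.03.

-2.03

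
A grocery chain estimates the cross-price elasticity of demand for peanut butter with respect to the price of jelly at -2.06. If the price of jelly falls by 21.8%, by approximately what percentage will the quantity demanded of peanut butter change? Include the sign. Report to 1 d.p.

%ΔQ ≈ ε × %ΔP of jelly = -2.06 × (-21.8%) = 44.9%.
Demand for peanut butter rises by about 44.9%.

44.9%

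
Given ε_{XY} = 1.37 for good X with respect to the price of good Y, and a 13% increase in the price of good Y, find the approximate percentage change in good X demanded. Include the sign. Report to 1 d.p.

%ΔQ ≈ ε × %ΔP of good Y = 1.37 × (13%) = 17.8%.

17.8%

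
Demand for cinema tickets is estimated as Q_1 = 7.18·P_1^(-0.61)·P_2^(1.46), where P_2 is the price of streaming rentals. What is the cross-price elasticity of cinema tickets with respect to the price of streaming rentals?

In a log-linear (constant-elasticity) demand function, the coefficient on the exponent of P_2 is the cross-price elasticity.
ε = 1.46. Positive, so cinema tickets and streaming rentals are substitutes.

1.46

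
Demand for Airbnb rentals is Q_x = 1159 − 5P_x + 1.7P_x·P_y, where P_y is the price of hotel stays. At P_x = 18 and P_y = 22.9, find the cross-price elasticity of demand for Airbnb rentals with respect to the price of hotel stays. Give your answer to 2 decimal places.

At P_x = 18 and P_y = 22.9: Q_x = 1769.74.
∂Q_x/∂P_y = 1.7P_x = 1.7(18) = 30.6000.
ε = (∂Q_x/∂P_y)(P_y/Q_x) = 30.6000 × (22.9/1769.74) ≈ 0.40.

0.40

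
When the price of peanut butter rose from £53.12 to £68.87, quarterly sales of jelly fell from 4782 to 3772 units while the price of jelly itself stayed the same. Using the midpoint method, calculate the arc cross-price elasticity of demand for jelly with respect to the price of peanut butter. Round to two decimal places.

-0.91

ΔQ_A = 3772 − 4782 = -1010; ΔP_B = 68.87 − 53.12 = 15.75.
Midpoints: Q̄_A = 4277.0, P̄_B = 61.00.
ε = (ΔQ_A/Q̄_A)/(ΔP_B/P̄_B) = (-1010/4277.0)/(15.75/61.00) ≈ -0.91.
ε < 0: jelly and peanut butter are complements.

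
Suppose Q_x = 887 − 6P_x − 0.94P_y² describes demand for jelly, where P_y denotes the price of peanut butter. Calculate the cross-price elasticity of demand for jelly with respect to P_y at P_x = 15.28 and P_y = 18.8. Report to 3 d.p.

-1.435

At P_x = 15.28 and P_y = 18.8: Q_x = 463.086.
∂Q_x/∂P_y = -1.88P_y = -1.88(18.8) = -35.3440.
ε = (∂Q_x/∂P_y)(P_y/Q_x) = -35.3440 × (18.8/463.086) ≈ -1.435.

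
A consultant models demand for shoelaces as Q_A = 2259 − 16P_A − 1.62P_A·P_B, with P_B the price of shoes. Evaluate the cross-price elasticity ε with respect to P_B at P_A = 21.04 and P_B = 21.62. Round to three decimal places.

-0.622

At P_A = 21.04 and P_B = 21.62: Q_A = 1185.447.
∂Q_A/∂P_B = -1.62P_A = -1.62(21.04) = -34.0848.
ε = (∂Q_A/∂P_B)(P_B/Q_A) = -34.0848 × (21.62/1185.447) ≈ -0.622.
ε < 0: complements.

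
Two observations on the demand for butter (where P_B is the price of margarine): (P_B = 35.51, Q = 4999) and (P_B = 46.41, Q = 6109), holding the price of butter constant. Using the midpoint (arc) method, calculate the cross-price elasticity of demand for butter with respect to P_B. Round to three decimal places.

ΔQ_A = 6109 − 4999 = 1110; ΔP_B = 46.41 − 35.51 = 10.9.
Midpoints: Q̄_A = 5554.0, P̄_B = 40.96.
ε = (ΔQ_A/Q̄_A)/(ΔP_B/P̄_B) = (1110/5554.0)/(10.9/40.96) ≈ 0.751.
ε > 0: butter and margarine are substitutes.

0.751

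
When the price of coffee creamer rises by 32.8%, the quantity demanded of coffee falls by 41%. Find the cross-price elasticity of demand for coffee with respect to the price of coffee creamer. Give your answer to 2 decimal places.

-1.25

ε = (%ΔQ of coffee) / (%ΔP of coffee creamer) = (-41%) / (32.8%) ≈ -1.25.
Negative cross-price elasticity: complements.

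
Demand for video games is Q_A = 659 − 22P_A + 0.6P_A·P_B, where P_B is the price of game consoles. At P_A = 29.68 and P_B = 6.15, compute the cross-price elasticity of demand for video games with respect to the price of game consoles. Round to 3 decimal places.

At P_A = 29.68 and P_B = 6.15: Q_A = 115.559.
∂Q_A/∂P_B = 0.6P_A = 0.6(29.68) = 17.8080.
ε = (∂Q_A/∂P_B)(P_B/Q_A) = 17.8080 × (6.15/115.559) ≈ 0.948.
ε > 0: substitutes.

0.948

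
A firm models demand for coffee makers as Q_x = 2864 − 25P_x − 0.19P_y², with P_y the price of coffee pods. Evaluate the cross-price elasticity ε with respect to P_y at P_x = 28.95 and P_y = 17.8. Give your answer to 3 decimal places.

-0.058

At P_x = 28.95 and P_y = 17.8: Q_x = 2080.050.
∂Q_x/∂P_y = -0.38P_y = -0.38(17.8) = -6.7640.
ε = (∂Q_x/∂P_y)(P_y/Q_x) = -6.7640 × (17.8/2080.050) ≈ -0.058.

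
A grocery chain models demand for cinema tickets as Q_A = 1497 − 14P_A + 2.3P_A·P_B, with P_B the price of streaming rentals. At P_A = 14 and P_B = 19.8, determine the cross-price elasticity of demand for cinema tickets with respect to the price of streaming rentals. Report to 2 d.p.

At P_A = 14 and P_B = 19.8: Q_A = 1938.56.
∂Q_A/∂P_B = 2.3P_A = 2.3(14) = 32.2000.
ε = (∂Q_A/∂P_B)(P_B/Q_A) = 32.2000 × (19.8/1938.56) ≈ 0.33.
ε > 0: substitutes.

0.33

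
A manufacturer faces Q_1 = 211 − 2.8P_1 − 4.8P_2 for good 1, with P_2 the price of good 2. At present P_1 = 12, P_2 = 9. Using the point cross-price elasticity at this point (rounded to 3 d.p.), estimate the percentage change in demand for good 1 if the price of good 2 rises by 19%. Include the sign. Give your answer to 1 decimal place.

At P_1 = 12, P_2 = 9: Q_1 = 134.2.
∂Q_1/∂P_2 = -4.8.
ε = (∂Q_1/∂P_2)(P_2/Q_1) = -4.8000 × 9/134.2 ≈ -0.322.
%ΔQ_1 ≈ ε × %ΔP_2 = -0.322 × (19%) = -6.1%.

-6.1%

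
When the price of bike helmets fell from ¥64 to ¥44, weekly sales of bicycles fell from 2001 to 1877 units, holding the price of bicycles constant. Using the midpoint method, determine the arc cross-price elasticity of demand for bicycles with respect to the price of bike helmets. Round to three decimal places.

ΔQ_A = 1877 − 2001 = -124; ΔP_B = 44 − 64 = -20.
Midpoints: Q̄_A = 1939.0, P̄_B = 54.00.
ε = (ΔQ_A/Q̄_A)/(ΔP_B/P̄_B) = (-124/1939.0)/(-20/54.00) ≈ 0.173.

0.173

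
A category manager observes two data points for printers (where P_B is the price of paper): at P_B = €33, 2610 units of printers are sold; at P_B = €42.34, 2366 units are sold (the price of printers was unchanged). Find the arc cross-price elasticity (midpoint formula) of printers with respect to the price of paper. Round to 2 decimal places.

-0.40

ΔQ_A = 2366 − 2610 = -244; ΔP_B = 42.34 − 33 = 9.34.
Midpoints: Q̄_A = 2488.0, P̄_B = 37.67.
ε = (ΔQ_A/Q̄_A)/(ΔP_B/P̄_B) = (-244/2488.0)/(9.34/37.67) ≈ -0.40.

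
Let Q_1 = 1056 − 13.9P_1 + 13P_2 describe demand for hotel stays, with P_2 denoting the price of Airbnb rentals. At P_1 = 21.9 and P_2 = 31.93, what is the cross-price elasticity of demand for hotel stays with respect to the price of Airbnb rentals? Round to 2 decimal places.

At P_1 = 21.9 and P_2 = 31.93: Q_1 = 1166.68.
∂Q_1/∂P_2 = 13.
ε = (∂Q_1/∂P_2)(P_2/Q_1) = 13 × (31.93/1166.68) ≈ 0.36.

0.36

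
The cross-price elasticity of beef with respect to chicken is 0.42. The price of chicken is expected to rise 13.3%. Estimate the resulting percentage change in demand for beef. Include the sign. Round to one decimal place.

5.6%

%ΔQ ≈ ε × %ΔP of chicken = 0.42 × (13.3%) = 5.6%.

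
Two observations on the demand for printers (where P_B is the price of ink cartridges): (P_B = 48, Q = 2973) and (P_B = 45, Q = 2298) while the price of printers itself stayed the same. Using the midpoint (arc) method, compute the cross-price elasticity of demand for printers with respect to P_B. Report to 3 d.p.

ΔQ_A = 2298 − 2973 = -675; ΔP_B = 45 − 48 = -3.
Midpoints: Q̄_A = 2635.5, P̄_B = 46.50.
ε = (ΔQ_A/Q̄_A)/(ΔP_B/P̄_B) = (-675/2635.5)/(-3/46.50) ≈ 3.970.

3.970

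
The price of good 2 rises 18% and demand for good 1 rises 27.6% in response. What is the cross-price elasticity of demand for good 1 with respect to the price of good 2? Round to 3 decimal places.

ε = (%ΔQ of good 1) / (%ΔP of good 2) = (27.6%) / (18%) ≈ 1.533.
Positive cross-price elasticity: substitutes.

1.533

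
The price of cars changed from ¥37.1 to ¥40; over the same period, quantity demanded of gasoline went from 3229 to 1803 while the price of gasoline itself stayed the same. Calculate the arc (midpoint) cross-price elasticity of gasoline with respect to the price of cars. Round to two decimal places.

ΔQ_A = 1803 − 3229 = -1426; ΔP_B = 40 − 37.1 = 2.9.
Midpoints: Q̄_A = 2516.0, P̄_B = 38.55.
ε = (ΔQ_A/Q̄_A)/(ΔP_B/P̄_B) = (-1426/2516.0)/(2.9/38.55) ≈ -7.53.
ε < 0: gasoline and cars are complements.

-7.53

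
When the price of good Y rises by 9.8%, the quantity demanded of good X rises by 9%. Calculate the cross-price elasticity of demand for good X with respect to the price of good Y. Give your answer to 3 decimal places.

0.918

ε = (%ΔQ of good X) / (%ΔP of good Y) = (9%) / (9.8%) ≈ 0.918.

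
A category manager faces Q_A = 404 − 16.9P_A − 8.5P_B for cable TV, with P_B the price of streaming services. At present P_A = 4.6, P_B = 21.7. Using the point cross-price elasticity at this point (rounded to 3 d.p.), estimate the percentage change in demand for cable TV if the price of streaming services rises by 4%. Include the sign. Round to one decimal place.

At P_A = 4.6, P_B = 21.7: Q_A = 141.81.
∂Q_A/∂P_B = -8.5.
ε = (∂Q_A/∂P_B)(P_B/Q_A) = -8.5000 × 21.7/141.81 ≈ -1.301.
%ΔQ_A ≈ ε × %ΔP_B = -1.301 × (4%) = -5.2%.

-5.2%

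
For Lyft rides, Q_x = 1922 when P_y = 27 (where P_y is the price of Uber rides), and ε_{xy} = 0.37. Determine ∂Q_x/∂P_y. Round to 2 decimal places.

26.34

ε = (∂Q_x/∂P_y)·(P_y/Q_x) ⇒ ∂Q_x/∂P_y = ε·Q_x/P_y = 0.37 × 1922/27 ≈ 26.34.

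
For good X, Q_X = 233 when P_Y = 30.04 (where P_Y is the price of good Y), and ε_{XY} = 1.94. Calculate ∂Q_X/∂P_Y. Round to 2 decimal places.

15.05

ε = (∂Q_X/∂P_Y)·(P_Y/Q_X) ⇒ ∂Q_X/∂P_Y = ε·Q_X/P_Y = 1.94 × 233/30.04 ≈ 15.05.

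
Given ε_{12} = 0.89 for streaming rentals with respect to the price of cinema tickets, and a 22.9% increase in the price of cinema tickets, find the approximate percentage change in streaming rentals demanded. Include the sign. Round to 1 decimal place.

20.4%

%ΔQ ≈ ε × %ΔP of cinema tickets = 0.89 × (22.9%) = 20.4%.
Demand for streaming rentals rises by about 20.4%.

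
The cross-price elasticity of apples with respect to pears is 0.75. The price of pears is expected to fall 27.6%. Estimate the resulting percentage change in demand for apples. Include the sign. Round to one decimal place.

-20.7%

%ΔQ ≈ ε × %ΔP of pears = 0.75 × (-27.6%) = -20.7%.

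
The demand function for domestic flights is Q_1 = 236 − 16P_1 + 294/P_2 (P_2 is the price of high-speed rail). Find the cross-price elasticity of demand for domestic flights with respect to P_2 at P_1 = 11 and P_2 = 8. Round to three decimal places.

At P_1 = 11 and P_2 = 8: Q_1 = 96.75.
∂Q_1/∂P_2 = −294/P_2² = -4.5938.
ε = (∂Q_1/∂P_2)(P_2/Q_1) = -4.5938 × (8/96.75) ≈ -0.380.

-0.380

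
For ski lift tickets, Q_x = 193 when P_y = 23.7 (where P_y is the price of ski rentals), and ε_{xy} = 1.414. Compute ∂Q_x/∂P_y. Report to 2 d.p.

11.51

ε = (∂Q_x/∂P_y)·(P_y/Q_x) ⇒ ∂Q_x/∂P_y = ε·Q_x/P_y = 1.414 × 193/23.7 ≈ 11.51.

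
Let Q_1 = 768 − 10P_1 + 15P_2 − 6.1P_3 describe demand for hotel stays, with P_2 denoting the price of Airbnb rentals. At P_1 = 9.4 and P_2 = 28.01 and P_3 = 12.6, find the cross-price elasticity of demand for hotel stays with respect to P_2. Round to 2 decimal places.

At P_1 = 9.4 and P_2 = 28.01 and P_3 = 12.6: Q_1 = 1017.29.
∂Q_1/∂P_2 = 15.
ε = (∂Q_1/∂P_2)(P_2/Q_1) = 15 × (28.01/1017.29) ≈ 0.41.
Since ε > 0, hotel stays and Airbnb rentals are substitutes.

0.41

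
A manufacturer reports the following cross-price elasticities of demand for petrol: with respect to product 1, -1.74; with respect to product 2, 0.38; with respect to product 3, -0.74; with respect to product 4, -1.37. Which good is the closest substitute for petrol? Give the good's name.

Substitutes have ε > 0. Among the positive values, 0.38 (product 2) is largest.

product 2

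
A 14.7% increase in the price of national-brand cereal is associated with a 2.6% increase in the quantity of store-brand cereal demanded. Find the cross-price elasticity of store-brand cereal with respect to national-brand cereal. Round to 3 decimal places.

0.177

ε = (%ΔQ of store-brand cereal) / (%ΔP of national-brand cereal) = (2.6%) / (14.7%) ≈ 0.177.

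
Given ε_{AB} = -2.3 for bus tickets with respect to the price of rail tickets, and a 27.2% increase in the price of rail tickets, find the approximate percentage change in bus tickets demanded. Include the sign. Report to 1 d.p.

-62.6%

%ΔQ ≈ ε × %ΔP of rail tickets = -2.3 × (27.2%) = -62.6%.
Demand for bus tickets falls by about 62.6%.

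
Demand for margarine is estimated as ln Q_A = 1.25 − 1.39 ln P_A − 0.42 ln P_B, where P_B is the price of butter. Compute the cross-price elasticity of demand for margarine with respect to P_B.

-0.42

In a log-linear (constant-elasticity) demand function, the coefficient on ln P_B is the cross-price elasticity.
ε = -0.42. Negative, so margarine and butter are complements.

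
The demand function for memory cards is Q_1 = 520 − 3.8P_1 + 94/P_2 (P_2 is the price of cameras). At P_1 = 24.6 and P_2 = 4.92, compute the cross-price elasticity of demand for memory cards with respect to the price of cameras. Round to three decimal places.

-0.043

At P_1 = 24.6 and P_2 = 4.92: Q_1 = 445.626.
∂Q_1/∂P_2 = −94/P_2² = -3.8833.
ε = (∂Q_1/∂P_2)(P_2/Q_1) = -3.8833 × (4.92/445.626) ≈ -0.043.
ε < 0: complements.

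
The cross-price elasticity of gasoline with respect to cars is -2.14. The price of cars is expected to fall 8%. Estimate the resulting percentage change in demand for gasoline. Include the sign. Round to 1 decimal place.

17.1%

%ΔQ ≈ ε × %ΔP of cars = -2.14 × (-8%) = 17.1%.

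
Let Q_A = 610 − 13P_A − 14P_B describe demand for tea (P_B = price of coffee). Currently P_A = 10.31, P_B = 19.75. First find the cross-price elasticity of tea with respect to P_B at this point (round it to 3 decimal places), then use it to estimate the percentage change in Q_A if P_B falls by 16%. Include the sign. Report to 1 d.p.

22.2%

At P_A = 10.31, P_B = 19.75: Q_A = 199.47.
∂Q_A/∂P_B = -14.
ε = (∂Q_A/∂P_B)(P_B/Q_A) = -14.0000 × 19.75/199.47 ≈ -1.386.
%ΔQ_A ≈ ε × %ΔP_B = -1.386 × (-16%) = 22.2%.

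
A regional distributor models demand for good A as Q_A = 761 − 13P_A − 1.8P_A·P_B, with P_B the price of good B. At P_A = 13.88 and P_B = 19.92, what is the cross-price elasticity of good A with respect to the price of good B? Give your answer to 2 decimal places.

At P_A = 13.88 and P_B = 19.92: Q_A = 82.879.
∂Q_A/∂P_B = -1.8P_A = -1.8(13.88) = -24.9840.
ε = (∂Q_A/∂P_B)(P_B/Q_A) = -24.9840 × (19.92/82.879) ≈ -6.00.

-6.00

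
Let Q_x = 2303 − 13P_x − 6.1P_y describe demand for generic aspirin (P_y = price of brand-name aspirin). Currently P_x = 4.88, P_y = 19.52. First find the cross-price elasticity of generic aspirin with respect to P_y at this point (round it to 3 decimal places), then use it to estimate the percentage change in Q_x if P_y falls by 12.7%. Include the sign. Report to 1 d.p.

0.7%

At P_x = 4.88, P_y = 19.52: Q_x = 2120.488.
∂Q_x/∂P_y = -6.1.
ε = (∂Q_x/∂P_y)(P_y/Q_x) = -6.1000 × 19.52/2120.488 ≈ -0.056.
%ΔQ_x ≈ ε × %ΔP_y = -0.056 × (-12.7%) = 0.7%.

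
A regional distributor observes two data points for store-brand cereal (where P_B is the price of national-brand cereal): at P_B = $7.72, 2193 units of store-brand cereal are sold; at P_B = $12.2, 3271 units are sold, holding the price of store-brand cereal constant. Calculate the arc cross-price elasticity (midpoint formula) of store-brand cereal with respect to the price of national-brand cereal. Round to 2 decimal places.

ΔQ_A = 3271 − 2193 = 1078; ΔP_B = 12.2 − 7.72 = 4.48.
Midpoints: Q̄_A = 2732.0, P̄_B = 9.96.
ε = (ΔQ_A/Q̄_A)/(ΔP_B/P̄_B) = (1078/2732.0)/(4.48/9.96) ≈ 0.88.
ε > 0: store-brand cereal and national-brand cereal are substitutes.

0.88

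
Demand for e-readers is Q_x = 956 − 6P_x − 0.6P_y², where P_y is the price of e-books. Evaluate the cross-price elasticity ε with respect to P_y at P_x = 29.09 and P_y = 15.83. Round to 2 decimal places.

At P_x = 29.09 and P_y = 15.83: Q_x = 631.107.
∂Q_x/∂P_y = -1.2P_y = -1.2(15.83) = -18.9960.
ε = (∂Q_x/∂P_y)(P_y/Q_x) = -18.9960 × (15.83/631.107) ≈ -0.48.

-0.48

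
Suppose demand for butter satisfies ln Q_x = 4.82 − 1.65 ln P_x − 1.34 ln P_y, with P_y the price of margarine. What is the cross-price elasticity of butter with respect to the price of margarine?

In a log-linear (constant-elasticity) demand function, the coefficient on ln P_y is the cross-price elasticity.
ε = -1.34. Negative, so butter and margarine are complements.

-1.34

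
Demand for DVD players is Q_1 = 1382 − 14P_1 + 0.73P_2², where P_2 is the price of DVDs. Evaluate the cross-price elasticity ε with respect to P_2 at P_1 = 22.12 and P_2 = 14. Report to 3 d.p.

At P_1 = 22.12 and P_2 = 14: Q_1 = 1215.4.
∂Q_1/∂P_2 = 1.46P_2 = 1.46(14) = 20.4400.
ε = (∂Q_1/∂P_2)(P_2/Q_1) = 20.4400 × (14/1215.4) ≈ 0.235.

0.235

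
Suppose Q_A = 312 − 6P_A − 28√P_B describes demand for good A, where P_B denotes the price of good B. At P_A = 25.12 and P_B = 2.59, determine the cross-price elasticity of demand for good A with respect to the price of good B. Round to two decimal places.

-0.19

At P_A = 25.12 and P_B = 2.59: Q_A = 116.218.
∂Q_A/∂P_B = -28/(2√P_B) = -28/(2√2.59) = -8.6992.
ε = (∂Q_A/∂P_B)(P_B/Q_A) = -8.6992 × (2.59/116.218) ≈ -0.19.
ε < 0: complements.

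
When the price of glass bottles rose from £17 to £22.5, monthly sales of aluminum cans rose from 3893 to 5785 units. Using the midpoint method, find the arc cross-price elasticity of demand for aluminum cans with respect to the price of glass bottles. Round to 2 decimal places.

1.40

ΔQ_A = 5785 − 3893 = 1892; ΔP_B = 22.5 − 17 = 5.5.
Midpoints: Q̄_A = 4839.0, P̄_B = 19.75.
ε = (ΔQ_A/Q̄_A)/(ΔP_B/P̄_B) = (1892/4839.0)/(5.5/19.75) ≈ 1.40.
ε > 0: aluminum cans and glass bottles are substitutes.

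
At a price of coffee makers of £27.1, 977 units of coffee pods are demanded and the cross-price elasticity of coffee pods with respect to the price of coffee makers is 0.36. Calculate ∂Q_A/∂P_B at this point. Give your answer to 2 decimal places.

ε = (∂Q_A/∂P_B)·(P_B/Q_A) ⇒ ∂Q_A/∂P_B = ε·Q_A/P_B = 0.36 × 977/27.1 ≈ 12.98.

12.98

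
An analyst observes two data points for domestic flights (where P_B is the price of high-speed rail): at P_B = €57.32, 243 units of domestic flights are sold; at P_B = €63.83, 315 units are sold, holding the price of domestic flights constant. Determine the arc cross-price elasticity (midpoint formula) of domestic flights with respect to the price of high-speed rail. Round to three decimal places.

ΔQ_A = 315 − 243 = 72; ΔP_B = 63.83 − 57.32 = 6.51.
Midpoints: Q̄_A = 279.0, P̄_B = 60.58.
ε = (ΔQ_A/Q̄_A)/(ΔP_B/P̄_B) = (72/279.0)/(6.51/60.58) ≈ 2.401.
ε > 0: domestic flights and high-speed rail are substitutes.

2.401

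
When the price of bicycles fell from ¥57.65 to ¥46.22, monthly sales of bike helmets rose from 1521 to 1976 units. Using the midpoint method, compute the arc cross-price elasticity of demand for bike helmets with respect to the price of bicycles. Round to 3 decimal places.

-1.182

ΔQ_A = 1976 − 1521 = 455; ΔP_B = 46.22 − 57.65 = -11.43.
Midpoints: Q̄_A = 1748.5, P̄_B = 51.94.
ε = (ΔQ_A/Q̄_A)/(ΔP_B/P̄_B) = (455/1748.5)/(-11.43/51.94) ≈ -1.182.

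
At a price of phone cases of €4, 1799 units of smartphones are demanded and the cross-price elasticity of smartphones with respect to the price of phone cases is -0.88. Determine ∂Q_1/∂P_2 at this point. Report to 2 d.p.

ε = (∂Q_1/∂P_2)·(P_2/Q_1) ⇒ ∂Q_1/∂P_2 = ε·Q_1/P_2 = -0.88 × 1799/4 ≈ -395.78.

-395.78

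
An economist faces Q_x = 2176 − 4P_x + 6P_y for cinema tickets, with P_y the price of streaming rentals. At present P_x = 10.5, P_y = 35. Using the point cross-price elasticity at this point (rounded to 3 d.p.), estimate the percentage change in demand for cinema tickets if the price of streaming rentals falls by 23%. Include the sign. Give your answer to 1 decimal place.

At P_x = 10.5, P_y = 35: Q_x = 2344.
∂Q_x/∂P_y = 6.
ε = (∂Q_x/∂P_y)(P_y/Q_x) = 6.0000 × 35/2344 ≈ 0.090.
%ΔQ_x ≈ ε × %ΔP_y = 0.090 × (-23%) = -2.1%.

-2.1%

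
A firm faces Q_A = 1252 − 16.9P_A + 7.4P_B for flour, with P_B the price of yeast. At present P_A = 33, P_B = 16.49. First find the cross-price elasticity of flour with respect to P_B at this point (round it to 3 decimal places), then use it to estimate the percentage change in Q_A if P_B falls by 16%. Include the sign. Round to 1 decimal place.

-2.4%

At P_A = 33, P_B = 16.49: Q_A = 816.326.
∂Q_A/∂P_B = 7.4.
ε = (∂Q_A/∂P_B)(P_B/Q_A) = 7.4000 × 16.49/816.326 ≈ 0.149.
%ΔQ_A ≈ ε × %ΔP_B = 0.149 × (-16%) = -2.4%.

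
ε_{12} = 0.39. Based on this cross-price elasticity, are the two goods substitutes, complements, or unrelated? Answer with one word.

ε = 0.39 > 0, so a higher price of good 2 raises demand for good 1: substitutes.

substitutes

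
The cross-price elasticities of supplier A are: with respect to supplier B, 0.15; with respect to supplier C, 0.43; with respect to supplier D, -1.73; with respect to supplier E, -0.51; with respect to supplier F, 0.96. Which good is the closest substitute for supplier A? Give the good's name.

supplier F

Substitutes have ε > 0. Among the positive values, 0.96 (supplier F) is largest.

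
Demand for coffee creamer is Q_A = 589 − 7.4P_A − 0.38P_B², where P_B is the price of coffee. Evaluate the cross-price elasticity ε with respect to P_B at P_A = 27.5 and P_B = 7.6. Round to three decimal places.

-0.121

At P_A = 27.5 and P_B = 7.6: Q_A = 363.551.
∂Q_A/∂P_B = -0.76P_B = -0.76(7.6) = -5.7760.
ε = (∂Q_A/∂P_B)(P_B/Q_A) = -5.7760 × (7.6/363.551) ≈ -0.121.
ε < 0: complements.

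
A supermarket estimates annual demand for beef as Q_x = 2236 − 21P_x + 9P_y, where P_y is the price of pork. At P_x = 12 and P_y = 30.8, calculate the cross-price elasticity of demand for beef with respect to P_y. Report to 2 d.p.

At P_x = 12 and P_y = 30.8: Q_x = 2261.2.
∂Q_x/∂P_y = 9.
ε = (∂Q_x/∂P_y)(P_y/Q_x) = 9 × (30.8/2261.2) ≈ 0.12.
Since ε > 0, beef and pork are substitutes.

0.12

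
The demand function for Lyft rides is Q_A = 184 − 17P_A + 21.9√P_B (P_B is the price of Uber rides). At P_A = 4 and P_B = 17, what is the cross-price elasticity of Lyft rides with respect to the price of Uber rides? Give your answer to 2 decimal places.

At P_A = 4 and P_B = 17: Q_A = 206.296.
∂Q_A/∂P_B = 21.9/(2√P_B) = 21.9/(2√17) = 2.6558.
ε = (∂Q_A/∂P_B)(P_B/Q_A) = 2.6558 × (17/206.296) ≈ 0.22.

0.22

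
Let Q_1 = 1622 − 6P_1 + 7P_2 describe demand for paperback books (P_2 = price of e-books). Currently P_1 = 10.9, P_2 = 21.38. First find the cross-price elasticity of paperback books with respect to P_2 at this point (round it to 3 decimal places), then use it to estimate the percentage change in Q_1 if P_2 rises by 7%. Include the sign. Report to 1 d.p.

At P_1 = 10.9, P_2 = 21.38: Q_1 = 1706.26.
∂Q_1/∂P_2 = 7.
ε = (∂Q_1/∂P_2)(P_2/Q_1) = 7.0000 × 21.38/1706.26 ≈ 0.088.
%ΔQ_1 ≈ ε × %ΔP_2 = 0.088 × (7%) = 0.6%.

0.6%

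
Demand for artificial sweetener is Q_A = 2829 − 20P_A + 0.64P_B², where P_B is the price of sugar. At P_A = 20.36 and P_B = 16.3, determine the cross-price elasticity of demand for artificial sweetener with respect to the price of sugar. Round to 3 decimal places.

0.131

At P_A = 20.36 and P_B = 16.3: Q_A = 2591.842.
∂Q_A/∂P_B = 1.28P_B = 1.28(16.3) = 20.8640.
ε = (∂Q_A/∂P_B)(P_B/Q_A) = 20.8640 × (16.3/2591.842) ≈ 0.131.
ε > 0: substitutes.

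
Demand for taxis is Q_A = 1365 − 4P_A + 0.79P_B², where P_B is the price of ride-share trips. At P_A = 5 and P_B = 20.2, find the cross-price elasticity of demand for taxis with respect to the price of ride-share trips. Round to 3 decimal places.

0.387

At P_A = 5 and P_B = 20.2: Q_A = 1667.352.
∂Q_A/∂P_B = 1.58P_B = 1.58(20.2) = 31.9160.
ε = (∂Q_A/∂P_B)(P_B/Q_A) = 31.9160 × (20.2/1667.352) ≈ 0.387.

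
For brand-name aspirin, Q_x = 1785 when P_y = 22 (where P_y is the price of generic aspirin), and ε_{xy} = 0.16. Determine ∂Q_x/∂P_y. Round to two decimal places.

12.98

ε = (∂Q_x/∂P_y)·(P_y/Q_x) ⇒ ∂Q_x/∂P_y = ε·Q_x/P_y = 0.16 × 1785/22 ≈ 12.98.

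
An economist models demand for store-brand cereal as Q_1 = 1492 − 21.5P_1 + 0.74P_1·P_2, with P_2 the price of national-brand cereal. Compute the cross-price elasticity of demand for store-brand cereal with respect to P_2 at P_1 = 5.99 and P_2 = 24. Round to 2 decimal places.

At P_1 = 5.99 and P_2 = 24: Q_1 = 1469.597.
∂Q_1/∂P_2 = 0.74P_1 = 0.74(5.99) = 4.4326.
ε = (∂Q_1/∂P_2)(P_2/Q_1) = 4.4326 × (24/1469.597) ≈ 0.07.
ε > 0: substitutes.

0.07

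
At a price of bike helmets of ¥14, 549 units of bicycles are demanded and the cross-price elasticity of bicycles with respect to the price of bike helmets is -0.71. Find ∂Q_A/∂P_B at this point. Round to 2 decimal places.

-27.84

ε = (∂Q_A/∂P_B)·(P_B/Q_A) ⇒ ∂Q_A/∂P_B = ε·Q_A/P_B = -0.71 × 549/14 ≈ -27.84.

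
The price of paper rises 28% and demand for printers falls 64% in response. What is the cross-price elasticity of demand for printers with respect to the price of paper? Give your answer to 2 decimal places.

ε = (%ΔQ of printers) / (%ΔP of paper) = (-64%) / (28%) ≈ -2.29.
Negative cross-price elasticity: complements.

-2.29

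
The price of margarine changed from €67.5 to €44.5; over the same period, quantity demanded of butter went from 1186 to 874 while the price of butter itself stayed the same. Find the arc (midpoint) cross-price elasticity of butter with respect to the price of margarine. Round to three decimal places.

0.738

ΔQ_A = 874 − 1186 = -312; ΔP_B = 44.5 − 67.5 = -23.
Midpoints: Q̄_A = 1030.0, P̄_B = 56.00.
ε = (ΔQ_A/Q̄_A)/(ΔP_B/P̄_B) = (-312/1030.0)/(-23/56.00) ≈ 0.738.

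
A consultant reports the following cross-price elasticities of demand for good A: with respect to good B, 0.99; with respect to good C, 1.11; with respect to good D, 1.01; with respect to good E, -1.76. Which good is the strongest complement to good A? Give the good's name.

Complements have ε < 0. The most negative value is -1.76 (good E).

good E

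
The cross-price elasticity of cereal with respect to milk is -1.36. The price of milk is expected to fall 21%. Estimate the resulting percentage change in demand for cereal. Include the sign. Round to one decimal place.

%ΔQ ≈ ε × %ΔP of milk = -1.36 × (-21%) = 28.6%.

28.6%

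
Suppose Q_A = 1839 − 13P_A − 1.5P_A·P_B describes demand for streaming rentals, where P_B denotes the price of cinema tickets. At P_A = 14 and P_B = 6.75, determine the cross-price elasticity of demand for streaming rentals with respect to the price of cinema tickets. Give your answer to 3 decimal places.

At P_A = 14 and P_B = 6.75: Q_A = 1515.25.
∂Q_A/∂P_B = -1.5P_A = -1.5(14) = -21.0000.
ε = (∂Q_A/∂P_B)(P_B/Q_A) = -21.0000 × (6.75/1515.25) ≈ -0.094.
ε < 0: complements.

-0.094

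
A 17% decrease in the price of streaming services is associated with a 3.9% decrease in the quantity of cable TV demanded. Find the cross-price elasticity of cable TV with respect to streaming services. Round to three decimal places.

0.229

ε = (%ΔQ of cable TV) / (%ΔP of streaming services) = (-3.9%) / (-17%) ≈ 0.229.
Positive cross-price elasticity: substitutes.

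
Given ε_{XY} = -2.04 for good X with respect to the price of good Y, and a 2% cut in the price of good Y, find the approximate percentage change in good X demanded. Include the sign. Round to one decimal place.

%ΔQ ≈ ε × %ΔP of good Y = -2.04 × (-2%) = 4.1%.

4.1%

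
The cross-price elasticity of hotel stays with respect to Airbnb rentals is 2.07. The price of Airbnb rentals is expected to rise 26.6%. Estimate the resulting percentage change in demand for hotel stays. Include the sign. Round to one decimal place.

55.1%

%ΔQ ≈ ε × %ΔP of Airbnb rentals = 2.07 × (26.6%) = 55.1%.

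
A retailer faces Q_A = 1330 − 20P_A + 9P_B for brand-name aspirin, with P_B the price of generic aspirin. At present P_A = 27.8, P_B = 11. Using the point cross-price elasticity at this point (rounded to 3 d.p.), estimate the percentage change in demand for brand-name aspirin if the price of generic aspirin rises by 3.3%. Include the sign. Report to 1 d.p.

0.4%

At P_A = 27.8, P_B = 11: Q_A = 873.
∂Q_A/∂P_B = 9.
ε = (∂Q_A/∂P_B)(P_B/Q_A) = 9.0000 × 11/873 ≈ 0.113.
%ΔQ_A ≈ ε × %ΔP_B = 0.113 × (3.3%) = 0.4%.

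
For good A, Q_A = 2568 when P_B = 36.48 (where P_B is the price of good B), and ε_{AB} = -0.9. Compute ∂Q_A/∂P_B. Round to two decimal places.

ε = (∂Q_A/∂P_B)·(P_B/Q_A) ⇒ ∂Q_A/∂P_B = ε·Q_A/P_B = -0.9 × 2568/36.48 ≈ -63.36.

-63.36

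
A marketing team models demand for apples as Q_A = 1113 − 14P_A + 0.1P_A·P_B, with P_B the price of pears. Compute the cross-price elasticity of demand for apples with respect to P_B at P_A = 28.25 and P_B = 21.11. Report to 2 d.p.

At P_A = 28.25 and P_B = 21.11: Q_A = 777.136.
∂Q_A/∂P_B = 0.1P_A = 0.1(28.25) = 2.8250.
ε = (∂Q_A/∂P_B)(P_B/Q_A) = 2.8250 × (21.11/777.136) ≈ 0.08.
ε > 0: substitutes.

0.08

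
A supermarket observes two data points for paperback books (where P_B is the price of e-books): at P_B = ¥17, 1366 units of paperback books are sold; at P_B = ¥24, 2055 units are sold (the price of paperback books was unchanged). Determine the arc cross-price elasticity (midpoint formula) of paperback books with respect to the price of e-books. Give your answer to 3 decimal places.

1.180

ΔQ_A = 2055 − 1366 = 689; ΔP_B = 24 − 17 = 7.
Midpoints: Q̄_A = 1710.5, P̄_B = 20.50.
ε = (ΔQ_A/Q̄_A)/(ΔP_B/P̄_B) = (689/1710.5)/(7/20.50) ≈ 1.180.
ε > 0: paperback books and e-books are substitutes.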